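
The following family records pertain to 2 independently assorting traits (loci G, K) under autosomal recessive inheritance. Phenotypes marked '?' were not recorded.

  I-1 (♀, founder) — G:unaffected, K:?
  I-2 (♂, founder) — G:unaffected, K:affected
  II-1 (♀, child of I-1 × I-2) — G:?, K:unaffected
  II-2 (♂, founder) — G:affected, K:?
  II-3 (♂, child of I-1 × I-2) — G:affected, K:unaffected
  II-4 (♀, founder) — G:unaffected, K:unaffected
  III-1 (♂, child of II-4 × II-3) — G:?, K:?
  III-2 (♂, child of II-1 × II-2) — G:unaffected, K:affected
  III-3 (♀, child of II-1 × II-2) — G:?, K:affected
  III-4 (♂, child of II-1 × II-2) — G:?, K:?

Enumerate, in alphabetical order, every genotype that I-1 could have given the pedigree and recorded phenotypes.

G/I-1 un ·: Gg
G/I-2 un ·: Gg
G/II-1 ? I-1×I-2: GG|Gg
G/II-2 aff ·: gg
G/II-3 aff I-1×I-2: gg
G/II-4 un ·: GG|Gg
G/III-1 ? II-4×II-3: Gg|gg
G/III-2 un II-1×II-2: Gg
G/III-3 ? II-1×II-2: Gg|gg
G/III-4 ? II-1×II-2: Gg|gg
⇒ G over [I-1,I-2,II-1,II-2,II-3,II-4,III-1,III-2,III-3,III-4]: 15 consistent
K/I-1 ? ·: KK|Kk
K/I-2 aff ·: kk
K/II-1 un I-1×I-2: Kk
K/II-2 ? ·: Kk|kk
K/II-3 un I-1×I-2: Kk
K/II-4 un ·: KK|Kk
K/III-1 ? II-4×II-3: KK|Kk|kk
K/III-2 aff II-1×II-2: kk
K/III-3 aff II-1×II-2: kk
K/III-4 ? II-1×II-2: KK|Kk|kk
⇒ K over [I-1,I-2,II-1,II-2,II-3,II-4,III-1,III-2,III-3,III-4]: 50 consistent

I-1 ∈ {Gg KK, Gg Kk}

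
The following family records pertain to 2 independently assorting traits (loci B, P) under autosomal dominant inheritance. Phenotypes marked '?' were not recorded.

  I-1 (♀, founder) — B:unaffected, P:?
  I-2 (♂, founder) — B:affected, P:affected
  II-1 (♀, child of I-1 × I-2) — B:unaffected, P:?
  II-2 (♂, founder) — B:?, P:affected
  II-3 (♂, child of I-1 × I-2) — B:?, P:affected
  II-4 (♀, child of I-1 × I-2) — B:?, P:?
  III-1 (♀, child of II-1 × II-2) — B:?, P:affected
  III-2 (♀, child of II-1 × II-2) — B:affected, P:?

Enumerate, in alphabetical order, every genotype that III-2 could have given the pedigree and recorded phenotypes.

III-2 ∈ {Bb PP, Bb Pp, Bb pp}

B/I-1 un ·: bb
B/I-2 aff ·: Bb
B/II-1 un I-1×I-2: bb
B/II-2 ? ·: Bb|BB
B/II-3 ? I-1×I-2: bb|Bb
B/II-4 ? I-1×I-2: bb|Bb
B/III-1 ? II-1×II-2: bb|Bb
B/III-2 aff II-1×II-2: Bb
⇒ B over [I-1,I-2,II-1,II-2,II-3,II-4,III-1,III-2]: 12 consistent
P/I-1 ? ·: pp|Pp|PP
P/I-2 aff ·: Pp|PP
P/II-1 ? I-1×I-2: pp|Pp|PP
P/II-2 aff ·: Pp|PP
P/II-3 aff I-1×I-2: Pp|PP
P/II-4 ? I-1×I-2: pp|Pp|PP
P/III-1 aff II-1×II-2: Pp|PP
P/III-2 ? II-1×II-2: pp|Pp|PP
⇒ P over [I-1,I-2,II-1,II-2,II-3,II-4,III-1,III-2]: 269 consistent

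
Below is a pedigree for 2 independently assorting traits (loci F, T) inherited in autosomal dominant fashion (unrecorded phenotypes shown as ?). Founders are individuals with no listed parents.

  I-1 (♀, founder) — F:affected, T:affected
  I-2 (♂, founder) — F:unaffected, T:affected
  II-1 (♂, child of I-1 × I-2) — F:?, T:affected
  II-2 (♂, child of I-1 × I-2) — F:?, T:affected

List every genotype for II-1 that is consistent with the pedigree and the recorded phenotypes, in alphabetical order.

F/I-1 aff ·: Ff|FF
F/I-2 un ·: ff
F/II-1 ? I-1×I-2: ff|Ff
F/II-2 ? I-1×I-2: ff|Ff
⇒ F over [I-1,I-2,II-1,II-2]: 5 consistent
T/I-1 aff ·: Tt|TT
T/I-2 aff ·: Tt|TT
T/II-1 aff I-1×I-2: Tt|TT
T/II-2 aff I-1×I-2: Tt|TT
⇒ T over [I-1,I-2,II-1,II-2]: 13 consistent

II-1 ∈ {Ff TT, Ff Tt, ff TT, ff Tt}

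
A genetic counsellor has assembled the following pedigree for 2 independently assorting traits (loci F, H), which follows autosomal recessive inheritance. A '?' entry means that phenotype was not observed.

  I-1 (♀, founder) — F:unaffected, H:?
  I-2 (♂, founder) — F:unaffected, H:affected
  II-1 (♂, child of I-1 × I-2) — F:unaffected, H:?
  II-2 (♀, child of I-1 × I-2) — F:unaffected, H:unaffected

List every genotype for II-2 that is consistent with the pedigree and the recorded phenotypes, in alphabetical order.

II-2 ∈ {FF Hh, Ff Hh}

F/I-1 un ·: FF|Ff
F/I-2 un ·: FF|Ff
F/II-1 un I-1×I-2: FF|Ff
F/II-2 un I-1×I-2: FF|Ff
⇒ F over [I-1,I-2,II-1,II-2]: 13 consistent
H/I-1 ? ·: HH|Hh
H/I-2 aff ·: hh
H/II-1 ? I-1×I-2: Hh|hh
H/II-2 un I-1×I-2: Hh
⇒ H over [I-1,I-2,II-1,II-2]: 3 consistent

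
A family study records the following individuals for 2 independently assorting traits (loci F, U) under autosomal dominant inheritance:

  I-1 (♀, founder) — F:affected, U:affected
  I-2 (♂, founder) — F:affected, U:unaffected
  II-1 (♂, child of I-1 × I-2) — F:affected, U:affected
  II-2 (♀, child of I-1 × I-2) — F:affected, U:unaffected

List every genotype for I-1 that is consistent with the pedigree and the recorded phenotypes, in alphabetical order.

I-1 ∈ {FF Uu, Ff Uu}

F/I-1 aff ·: Ff|FF
F/I-2 aff ·: Ff|FF
F/II-1 aff I-1×I-2: Ff|FF
F/II-2 aff I-1×I-2: Ff|FF
⇒ F over [I-1,I-2,II-1,II-2]: 13 consistent
U/I-1 aff ·: Uu
U/I-2 un ·: uu
U/II-1 aff I-1×I-2: Uu
U/II-2 un I-1×I-2: uu
⇒ U over [I-1,I-2,II-1,II-2]: 1 consistent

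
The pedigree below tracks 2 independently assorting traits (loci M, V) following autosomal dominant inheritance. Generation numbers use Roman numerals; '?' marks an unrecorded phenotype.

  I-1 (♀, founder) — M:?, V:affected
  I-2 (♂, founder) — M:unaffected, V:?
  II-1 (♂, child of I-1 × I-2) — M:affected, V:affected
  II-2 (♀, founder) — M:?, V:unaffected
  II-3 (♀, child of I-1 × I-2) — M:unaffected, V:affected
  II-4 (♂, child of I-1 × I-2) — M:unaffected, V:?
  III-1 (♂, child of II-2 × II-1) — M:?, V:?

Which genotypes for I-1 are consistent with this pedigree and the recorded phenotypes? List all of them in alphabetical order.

M/I-1 ? ·: Mm
M/I-2 un ·: mm
M/II-1 aff I-1×I-2: Mm
M/II-2 ? ·: mm|Mm|MM
M/II-3 un I-1×I-2: mm
M/II-4 un I-1×I-2: mm
M/III-1 ? II-2×II-1: mm|Mm|MM
⇒ M over [I-1,I-2,II-1,II-2,II-3,II-4,III-1]: 7 consistent
V/I-1 aff ·: Vv|VV
V/I-2 ? ·: vv|Vv|VV
V/II-1 aff I-1×I-2: Vv|VV
V/II-2 un ·: vv
V/II-3 aff I-1×I-2: Vv|VV
V/II-4 ? I-1×I-2: vv|Vv|VV
V/III-1 ? II-2×II-1: vv|Vv
⇒ V over [I-1,I-2,II-1,II-2,II-3,II-4,III-1]: 49 consistent

I-1 ∈ {Mm VV, Mm Vv}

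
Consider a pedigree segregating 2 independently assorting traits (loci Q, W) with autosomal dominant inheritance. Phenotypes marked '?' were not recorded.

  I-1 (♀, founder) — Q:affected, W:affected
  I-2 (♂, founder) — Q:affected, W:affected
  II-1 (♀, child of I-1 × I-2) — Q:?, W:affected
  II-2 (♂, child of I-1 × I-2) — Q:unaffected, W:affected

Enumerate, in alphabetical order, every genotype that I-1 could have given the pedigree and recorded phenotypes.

Q/I-1 aff ·: Qq
Q/I-2 aff ·: Qq
Q/II-1 ? I-1×I-2: qq|Qq|QQ
Q/II-2 un I-1×I-2: qq
⇒ Q over [I-1,I-2,II-1,II-2]: 3 consistent
W/I-1 aff ·: Ww|WW
W/I-2 aff ·: Ww|WW
W/II-1 aff I-1×I-2: Ww|WW
W/II-2 aff I-1×I-2: Ww|WW
⇒ W over [I-1,I-2,II-1,II-2]: 13 consistent

I-1 ∈ {Qq WW, Qq Ww}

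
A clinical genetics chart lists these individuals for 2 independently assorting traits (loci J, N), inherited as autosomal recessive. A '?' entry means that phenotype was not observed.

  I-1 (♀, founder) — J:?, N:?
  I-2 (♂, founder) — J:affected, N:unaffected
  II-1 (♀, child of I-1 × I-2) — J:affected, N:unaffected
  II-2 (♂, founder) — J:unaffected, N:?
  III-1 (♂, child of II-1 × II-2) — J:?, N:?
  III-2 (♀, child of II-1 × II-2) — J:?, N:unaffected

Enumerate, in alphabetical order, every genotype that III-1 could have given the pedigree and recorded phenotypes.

J/I-1 ? ·: Jj|jj
J/I-2 aff ·: jj
J/II-1 aff I-1×I-2: jj
J/II-2 un ·: JJ|Jj
J/III-1 ? II-1×II-2: Jj|jj
J/III-2 ? II-1×II-2: Jj|jj
⇒ J over [I-1,I-2,II-1,II-2,III-1,III-2]: 10 consistent
N/I-1 ? ·: NN|Nn|nn
N/I-2 un ·: NN|Nn
N/II-1 un I-1×I-2: NN|Nn
N/II-2 ? ·: NN|Nn|nn
N/III-1 ? II-1×II-2: NN|Nn|nn
N/III-2 un II-1×II-2: NN|Nn
⇒ N over [I-1,I-2,II-1,II-2,III-1,III-2]: 84 consistent

III-1 ∈ {Jj NN, Jj Nn, Jj nn, jj NN, jj Nn, jj nn}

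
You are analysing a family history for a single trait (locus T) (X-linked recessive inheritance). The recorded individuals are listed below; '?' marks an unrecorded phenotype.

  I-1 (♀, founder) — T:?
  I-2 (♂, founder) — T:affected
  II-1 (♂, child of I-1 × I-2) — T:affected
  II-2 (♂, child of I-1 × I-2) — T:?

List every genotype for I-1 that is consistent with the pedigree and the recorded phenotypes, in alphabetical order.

T/I-1 ? ·: X^TX^t|X^tX^t
T/I-2 aff ·: X^tY
T/II-1 aff I-1×I-2: X^tY
T/II-2 ? I-1×I-2: X^TY|X^tY
⇒ T over [I-1,I-2,II-1,II-2]: 3 consistent

I-1 ∈ {X^TX^t, X^tX^t}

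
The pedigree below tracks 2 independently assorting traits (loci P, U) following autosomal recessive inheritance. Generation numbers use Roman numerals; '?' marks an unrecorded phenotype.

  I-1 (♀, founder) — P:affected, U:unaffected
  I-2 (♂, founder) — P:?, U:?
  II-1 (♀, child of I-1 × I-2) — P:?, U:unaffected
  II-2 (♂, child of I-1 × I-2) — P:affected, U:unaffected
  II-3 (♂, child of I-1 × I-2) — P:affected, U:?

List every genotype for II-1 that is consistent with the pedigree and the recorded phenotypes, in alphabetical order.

II-1 ∈ {Pp UU, Pp Uu, pp UU, pp Uu}

P/I-1 aff ·: pp
P/I-2 ? ·: Pp|pp
P/II-1 ? I-1×I-2: Pp|pp
P/II-2 aff I-1×I-2: pp
P/II-3 aff I-1×I-2: pp
⇒ P over [I-1,I-2,II-1,II-2,II-3]: 3 consistent
U/I-1 un ·: UU|Uu
U/I-2 ? ·: UU|Uu|uu
U/II-1 un I-1×I-2: UU|Uu
U/II-2 un I-1×I-2: UU|Uu
U/II-3 ? I-1×I-2: UU|Uu|uu
⇒ U over [I-1,I-2,II-1,II-2,II-3]: 32 consistent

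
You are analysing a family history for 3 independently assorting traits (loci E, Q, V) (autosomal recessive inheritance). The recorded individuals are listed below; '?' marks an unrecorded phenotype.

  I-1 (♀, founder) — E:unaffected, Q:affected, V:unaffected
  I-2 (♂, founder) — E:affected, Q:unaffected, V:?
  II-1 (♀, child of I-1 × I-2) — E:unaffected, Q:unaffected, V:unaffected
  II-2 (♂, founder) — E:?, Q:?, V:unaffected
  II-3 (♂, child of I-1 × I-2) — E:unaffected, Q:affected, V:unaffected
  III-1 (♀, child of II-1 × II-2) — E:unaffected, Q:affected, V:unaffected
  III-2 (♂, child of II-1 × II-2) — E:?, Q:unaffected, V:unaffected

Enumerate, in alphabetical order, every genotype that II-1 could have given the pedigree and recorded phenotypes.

II-1 ∈ {Ee Qq VV, Ee Qq Vv}

E/I-1 un ·: EE|Ee
E/I-2 aff ·: ee
E/II-1 un I-1×I-2: Ee
E/II-2 ? ·: EE|Ee|ee
E/II-3 un I-1×I-2: Ee
E/III-1 un II-1×II-2: EE|Ee
E/III-2 ? II-1×II-2: EE|Ee|ee
⇒ E over [I-1,I-2,II-1,II-2,II-3,III-1,III-2]: 24 consistent
Q/I-1 aff ·: qq
Q/I-2 un ·: Qq
Q/II-1 un I-1×I-2: Qq
Q/II-2 ? ·: Qq|qq
Q/II-3 aff I-1×I-2: qq
Q/III-1 aff II-1×II-2: qq
Q/III-2 un II-1×II-2: QQ|Qq
⇒ Q over [I-1,I-2,II-1,II-2,II-3,III-1,III-2]: 3 consistent
V/I-1 un ·: VV|Vv
V/I-2 ? ·: VV|Vv|vv
V/II-1 un I-1×I-2: VV|Vv
V/II-2 un ·: VV|Vv
V/II-3 un I-1×I-2: VV|Vv
V/III-1 un II-1×II-2: VV|Vv
V/III-2 un II-1×II-2: VV|Vv
⇒ V over [I-1,I-2,II-1,II-2,II-3,III-1,III-2]: 99 consistent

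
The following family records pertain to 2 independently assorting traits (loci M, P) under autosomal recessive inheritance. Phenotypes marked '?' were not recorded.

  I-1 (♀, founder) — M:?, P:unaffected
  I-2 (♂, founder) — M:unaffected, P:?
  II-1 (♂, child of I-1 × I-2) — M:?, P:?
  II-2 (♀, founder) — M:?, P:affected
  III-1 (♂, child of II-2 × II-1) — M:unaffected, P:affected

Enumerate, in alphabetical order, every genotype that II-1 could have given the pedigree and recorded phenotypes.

II-1 ∈ {MM Pp, MM pp, Mm Pp, Mm pp, mm Pp, mm pp}

M/I-1 ? ·: MM|Mm|mm
M/I-2 un ·: MM|Mm
M/II-1 ? I-1×I-2: MM|Mm|mm
M/II-2 ? ·: MM|Mm|mm
M/III-1 un II-2×II-1: MM|Mm
⇒ M over [I-1,I-2,II-1,II-2,III-1]: 45 consistent
P/I-1 un ·: PP|Pp
P/I-2 ? ·: PP|Pp|pp
P/II-1 ? I-1×I-2: Pp|pp
P/II-2 aff ·: pp
P/III-1 aff II-2×II-1: pp
⇒ P over [I-1,I-2,II-1,II-2,III-1]: 7 consistent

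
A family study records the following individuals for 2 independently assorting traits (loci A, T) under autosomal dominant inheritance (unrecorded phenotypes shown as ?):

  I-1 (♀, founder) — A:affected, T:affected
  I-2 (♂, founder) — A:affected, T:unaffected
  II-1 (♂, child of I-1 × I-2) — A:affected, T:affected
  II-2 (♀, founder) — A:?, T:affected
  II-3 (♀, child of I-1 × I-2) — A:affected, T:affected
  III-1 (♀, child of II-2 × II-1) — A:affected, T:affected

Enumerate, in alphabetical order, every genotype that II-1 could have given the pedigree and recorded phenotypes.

A/I-1 aff ·: Aa|AA
A/I-2 aff ·: Aa|AA
A/II-1 aff I-1×I-2: Aa|AA
A/II-2 ? ·: aa|Aa|AA
A/II-3 aff I-1×I-2: Aa|AA
A/III-1 aff II-2×II-1: Aa|AA
⇒ A over [I-1,I-2,II-1,II-2,II-3,III-1]: 58 consistent
T/I-1 aff ·: Tt|TT
T/I-2 un ·: tt
T/II-1 aff I-1×I-2: Tt
T/II-2 aff ·: Tt|TT
T/II-3 aff I-1×I-2: Tt
T/III-1 aff II-2×II-1: Tt|TT
⇒ T over [I-1,I-2,II-1,II-2,II-3,III-1]: 8 consistent

II-1 ∈ {AA Tt, Aa Tt}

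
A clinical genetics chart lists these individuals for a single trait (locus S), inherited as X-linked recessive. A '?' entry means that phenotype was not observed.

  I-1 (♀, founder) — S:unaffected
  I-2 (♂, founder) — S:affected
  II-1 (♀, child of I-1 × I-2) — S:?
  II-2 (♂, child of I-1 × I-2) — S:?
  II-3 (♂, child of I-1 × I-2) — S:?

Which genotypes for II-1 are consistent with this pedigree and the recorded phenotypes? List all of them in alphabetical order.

S/I-1 un ·: X^SX^S|X^SX^s
S/I-2 aff ·: X^sY
S/II-1 ? I-1×I-2: X^SX^s|X^sX^s
S/II-2 ? I-1×I-2: X^SY|X^sY
S/II-3 ? I-1×I-2: X^SY|X^sY
⇒ S over [I-1,I-2,II-1,II-2,II-3]: 9 consistent

II-1 ∈ {X^SX^s, X^sX^s}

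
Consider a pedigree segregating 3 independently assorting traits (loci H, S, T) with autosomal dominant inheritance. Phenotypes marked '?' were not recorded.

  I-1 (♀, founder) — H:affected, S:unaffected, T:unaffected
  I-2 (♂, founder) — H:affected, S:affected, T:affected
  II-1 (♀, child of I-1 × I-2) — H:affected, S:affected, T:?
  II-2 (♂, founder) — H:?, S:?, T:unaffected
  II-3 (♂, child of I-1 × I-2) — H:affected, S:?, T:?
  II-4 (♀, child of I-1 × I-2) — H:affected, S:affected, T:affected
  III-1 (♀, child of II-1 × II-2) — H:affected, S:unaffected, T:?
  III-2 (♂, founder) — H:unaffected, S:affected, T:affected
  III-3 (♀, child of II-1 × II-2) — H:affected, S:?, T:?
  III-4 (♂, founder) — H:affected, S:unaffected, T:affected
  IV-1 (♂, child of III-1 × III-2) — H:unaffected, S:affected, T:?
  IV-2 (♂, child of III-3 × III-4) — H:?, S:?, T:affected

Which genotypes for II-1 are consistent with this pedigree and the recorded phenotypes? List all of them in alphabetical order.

II-1 ∈ {HH Ss Tt, HH Ss tt, Hh Ss Tt, Hh Ss tt}

H/I-1 aff ·: Hh|HH
H/I-2 aff ·: Hh|HH
H/II-1 aff I-1×I-2: Hh|HH
H/II-2 ? ·: hh|Hh|HH
H/II-3 aff I-1×I-2: Hh|HH
H/II-4 aff I-1×I-2: Hh|HH
H/III-1 aff II-1×II-2: Hh
H/III-2 un ·: hh
H/III-3 aff II-1×II-2: Hh|HH
H/III-4 aff ·: Hh|HH
H/IV-1 un III-1×III-2: hh
H/IV-2 ? III-3×III-4: hh|Hh|HH
⇒ H over [I-1,I-2,II-1,II-2,II-3,II-4,III-1,III-2,III-3,III-4,IV-1,IV-2]: 421 consistent
S/I-1 un ·: ss
S/I-2 aff ·: Ss|SS
S/II-1 aff I-1×I-2: Ss
S/II-2 ? ·: ss|Ss
S/II-3 ? I-1×I-2: ss|Ss
S/II-4 aff I-1×I-2: Ss
S/III-1 un II-1×II-2: ss
S/III-2 aff ·: Ss|SS
S/III-3 ? II-1×II-2: ss|Ss|SS
S/III-4 un ·: ss
S/IV-1 aff III-1×III-2: Ss
S/IV-2 ? III-3×III-4: ss|Ss
⇒ S over [I-1,I-2,II-1,II-2,II-3,II-4,III-1,III-2,III-3,III-4,IV-1,IV-2]: 42 consistent
T/I-1 un ·: tt
T/I-2 aff ·: Tt|TT
T/II-1 ? I-1×I-2: tt|Tt
T/II-2 un ·: tt
T/II-3 ? I-1×I-2: tt|Tt
T/II-4 aff I-1×I-2: Tt
T/III-1 ? II-1×II-2: tt|Tt
T/III-2 aff ·: Tt|TT
T/III-3 ? II-1×II-2: tt|Tt
T/III-4 aff ·: Tt|TT
T/IV-1 ? III-1×III-2: tt|Tt|TT
T/IV-2 aff III-3×III-4: Tt|TT
⇒ T over [I-1,I-2,II-1,II-2,II-3,II-4,III-1,III-2,III-3,III-4,IV-1,IV-2]: 156 consistent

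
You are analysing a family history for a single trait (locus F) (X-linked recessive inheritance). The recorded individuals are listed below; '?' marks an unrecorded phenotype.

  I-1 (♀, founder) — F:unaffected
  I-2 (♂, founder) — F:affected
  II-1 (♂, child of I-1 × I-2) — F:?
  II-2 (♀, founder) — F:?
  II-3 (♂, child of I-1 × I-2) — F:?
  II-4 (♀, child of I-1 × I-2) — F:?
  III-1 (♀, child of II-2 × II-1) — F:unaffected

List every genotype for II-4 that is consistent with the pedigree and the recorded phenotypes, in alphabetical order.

II-4 ∈ {X^FX^f, X^fX^f}

F/I-1 un ·: X^FX^F|X^FX^f
F/I-2 aff ·: X^fY
F/II-1 ? I-1×I-2: X^FY|X^fY
F/II-2 ? ·: X^FX^F|X^FX^f|X^fX^f
F/II-3 ? I-1×I-2: X^FY|X^fY
F/II-4 ? I-1×I-2: X^FX^f|X^fX^f
F/III-1 un II-2×II-1: X^FX^F|X^FX^f
⇒ F over [I-1,I-2,II-1,II-2,II-3,II-4,III-1]: 28 consistent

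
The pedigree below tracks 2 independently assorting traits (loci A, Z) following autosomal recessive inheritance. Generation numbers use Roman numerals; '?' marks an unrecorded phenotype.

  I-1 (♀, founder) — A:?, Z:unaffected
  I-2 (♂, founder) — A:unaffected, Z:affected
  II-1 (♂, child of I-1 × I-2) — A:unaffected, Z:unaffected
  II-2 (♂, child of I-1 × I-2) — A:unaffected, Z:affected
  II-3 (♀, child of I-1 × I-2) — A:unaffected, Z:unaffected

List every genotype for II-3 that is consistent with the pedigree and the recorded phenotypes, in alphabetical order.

II-3 ∈ {AA Zz, Aa Zz}

A/I-1 ? ·: AA|Aa|aa
A/I-2 un ·: AA|Aa
A/II-1 un I-1×I-2: AA|Aa
A/II-2 un I-1×I-2: AA|Aa
A/II-3 un I-1×I-2: AA|Aa
⇒ A over [I-1,I-2,II-1,II-2,II-3]: 27 consistent
Z/I-1 un ·: Zz
Z/I-2 aff ·: zz
Z/II-1 un I-1×I-2: Zz
Z/II-2 aff I-1×I-2: zz
Z/II-3 un I-1×I-2: Zz
⇒ Z over [I-1,I-2,II-1,II-2,II-3]: 1 consistent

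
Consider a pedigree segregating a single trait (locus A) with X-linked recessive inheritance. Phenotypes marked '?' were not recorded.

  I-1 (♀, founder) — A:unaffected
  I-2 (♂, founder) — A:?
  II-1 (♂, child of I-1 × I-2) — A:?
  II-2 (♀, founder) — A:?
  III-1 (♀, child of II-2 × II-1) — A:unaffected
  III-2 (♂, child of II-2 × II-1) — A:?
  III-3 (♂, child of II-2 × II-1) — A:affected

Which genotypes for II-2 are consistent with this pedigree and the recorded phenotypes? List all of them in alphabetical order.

A/I-1 un ·: X^AX^A|X^AX^a
A/I-2 ? ·: X^AY|X^aY
A/II-1 ? I-1×I-2: X^AY|X^aY
A/II-2 ? ·: X^AX^a|X^aX^a
A/III-1 un II-2×II-1: X^AX^A|X^AX^a
A/III-2 ? II-2×II-1: X^AY|X^aY
A/III-3 aff II-2×II-1: X^aY
⇒ A over [I-1,I-2,II-1,II-2,III-1,III-2,III-3]: 24 consistent

II-2 ∈ {X^AX^a, X^aX^a}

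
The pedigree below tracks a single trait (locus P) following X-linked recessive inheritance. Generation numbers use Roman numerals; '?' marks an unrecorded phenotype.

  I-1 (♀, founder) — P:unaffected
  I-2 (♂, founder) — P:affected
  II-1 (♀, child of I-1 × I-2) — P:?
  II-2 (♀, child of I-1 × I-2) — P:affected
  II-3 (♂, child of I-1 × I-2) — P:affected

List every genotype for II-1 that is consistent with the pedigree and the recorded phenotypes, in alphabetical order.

P/I-1 un ·: X^PX^p
P/I-2 aff ·: X^pY
P/II-1 ? I-1×I-2: X^PX^p|X^pX^p
P/II-2 aff I-1×I-2: X^pX^p
P/II-3 aff I-1×I-2: X^pY
⇒ P over [I-1,I-2,II-1,II-2,II-3]: 2 consistent

II-1 ∈ {X^PX^p, X^pX^p}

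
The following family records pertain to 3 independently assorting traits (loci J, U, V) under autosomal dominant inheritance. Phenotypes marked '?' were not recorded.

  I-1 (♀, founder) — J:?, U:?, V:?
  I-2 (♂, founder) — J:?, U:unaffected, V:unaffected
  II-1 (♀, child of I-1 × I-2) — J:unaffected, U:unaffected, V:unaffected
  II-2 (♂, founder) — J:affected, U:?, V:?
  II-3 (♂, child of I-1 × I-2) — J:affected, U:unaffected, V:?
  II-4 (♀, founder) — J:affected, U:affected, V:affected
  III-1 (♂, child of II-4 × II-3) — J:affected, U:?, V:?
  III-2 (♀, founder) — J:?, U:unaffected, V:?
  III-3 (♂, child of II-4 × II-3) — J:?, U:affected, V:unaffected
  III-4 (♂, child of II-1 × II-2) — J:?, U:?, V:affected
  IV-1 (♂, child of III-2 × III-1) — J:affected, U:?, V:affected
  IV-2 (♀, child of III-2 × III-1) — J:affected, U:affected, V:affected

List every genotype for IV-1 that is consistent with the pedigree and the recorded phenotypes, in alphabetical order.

IV-1 ∈ {JJ Uu VV, JJ Uu Vv, JJ uu VV, JJ uu Vv, Jj Uu VV, Jj Uu Vv, Jj uu VV, Jj uu Vv}

J/I-1 ? ·: jj|Jj
J/I-2 ? ·: jj|Jj
J/II-1 un I-1×I-2: jj
J/II-2 aff ·: Jj|JJ
J/II-3 aff I-1×I-2: Jj|JJ
J/II-4 aff ·: Jj|JJ
J/III-1 aff II-4×II-3: Jj|JJ
J/III-2 ? ·: jj|Jj|JJ
J/III-3 ? II-4×II-3: jj|Jj|JJ
J/III-4 ? II-1×II-2: jj|Jj
J/IV-1 aff III-2×III-1: Jj|JJ
J/IV-2 aff III-2×III-1: Jj|JJ
⇒ J over [I-1,I-2,II-1,II-2,II-3,II-4,III-1,III-2,III-3,III-4,IV-1,IV-2]: 783 consistent
U/I-1 ? ·: uu|Uu
U/I-2 un ·: uu
U/II-1 un I-1×I-2: uu
U/II-2 ? ·: uu|Uu|UU
U/II-3 un I-1×I-2: uu
U/II-4 aff ·: Uu|UU
U/III-1 ? II-4×II-3: Uu
U/III-2 un ·: uu
U/III-3 aff II-4×II-3: Uu
U/III-4 ? II-1×II-2: uu|Uu
U/IV-1 ? III-2×III-1: uu|Uu
U/IV-2 aff III-2×III-1: Uu
⇒ U over [I-1,I-2,II-1,II-2,II-3,II-4,III-1,III-2,III-3,III-4,IV-1,IV-2]: 32 consistent
V/I-1 ? ·: vv|Vv
V/I-2 un ·: vv
V/II-1 un I-1×I-2: vv
V/II-2 ? ·: Vv|VV
V/II-3 ? I-1×I-2: vv|Vv
V/II-4 aff ·: Vv
V/III-1 ? II-4×II-3: vv|Vv|VV
V/III-2 ? ·: vv|Vv|VV
V/III-3 un II-4×II-3: vv
V/III-4 aff II-1×II-2: Vv
V/IV-1 aff III-2×III-1: Vv|VV
V/IV-2 aff III-2×III-1: Vv|VV
⇒ V over [I-1,I-2,II-1,II-2,II-3,II-4,III-1,III-2,III-3,III-4,IV-1,IV-2]: 78 consistent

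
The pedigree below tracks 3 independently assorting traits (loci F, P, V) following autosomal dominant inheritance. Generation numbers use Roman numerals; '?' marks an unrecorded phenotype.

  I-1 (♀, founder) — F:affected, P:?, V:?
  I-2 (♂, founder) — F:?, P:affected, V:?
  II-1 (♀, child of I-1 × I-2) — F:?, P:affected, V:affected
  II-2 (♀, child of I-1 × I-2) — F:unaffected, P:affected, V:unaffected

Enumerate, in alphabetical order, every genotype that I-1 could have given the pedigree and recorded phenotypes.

F/I-1 aff ·: Ff
F/I-2 ? ·: ff|Ff
F/II-1 ? I-1×I-2: ff|Ff|FF
F/II-2 un I-1×I-2: ff
⇒ F over [I-1,I-2,II-1,II-2]: 5 consistent
P/I-1 ? ·: pp|Pp|PP
P/I-2 aff ·: Pp|PP
P/II-1 aff I-1×I-2: Pp|PP
P/II-2 aff I-1×I-2: Pp|PP
⇒ P over [I-1,I-2,II-1,II-2]: 15 consistent
V/I-1 ? ·: vv|Vv
V/I-2 ? ·: vv|Vv
V/II-1 aff I-1×I-2: Vv|VV
V/II-2 un I-1×I-2: vv
⇒ V over [I-1,I-2,II-1,II-2]: 4 consistent

I-1 ∈ {Ff PP Vv, Ff PP vv, Ff Pp Vv, Ff Pp vv, Ff pp Vv, Ff pp vv}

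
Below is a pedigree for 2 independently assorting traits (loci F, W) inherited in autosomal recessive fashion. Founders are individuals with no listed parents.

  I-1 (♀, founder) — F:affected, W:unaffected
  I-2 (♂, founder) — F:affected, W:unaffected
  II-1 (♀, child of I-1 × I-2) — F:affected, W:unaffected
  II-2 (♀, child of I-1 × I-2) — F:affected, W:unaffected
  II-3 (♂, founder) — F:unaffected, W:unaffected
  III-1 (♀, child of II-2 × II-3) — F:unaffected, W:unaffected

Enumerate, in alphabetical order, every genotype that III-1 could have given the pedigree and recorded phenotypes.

III-1 ∈ {Ff WW, Ff Ww}

F/I-1 aff ·: ff
F/I-2 aff ·: ff
F/II-1 aff I-1×I-2: ff
F/II-2 aff I-1×I-2: ff
F/II-3 un ·: FF|Ff
F/III-1 un II-2×II-3: Ff
⇒ F over [I-1,I-2,II-1,II-2,II-3,III-1]: 2 consistent
W/I-1 un ·: WW|Ww
W/I-2 un ·: WW|Ww
W/II-1 un I-1×I-2: WW|Ww
W/II-2 un I-1×I-2: WW|Ww
W/II-3 un ·: WW|Ww
W/III-1 un II-2×II-3: WW|Ww
⇒ W over [I-1,I-2,II-1,II-2,II-3,III-1]: 45 consistent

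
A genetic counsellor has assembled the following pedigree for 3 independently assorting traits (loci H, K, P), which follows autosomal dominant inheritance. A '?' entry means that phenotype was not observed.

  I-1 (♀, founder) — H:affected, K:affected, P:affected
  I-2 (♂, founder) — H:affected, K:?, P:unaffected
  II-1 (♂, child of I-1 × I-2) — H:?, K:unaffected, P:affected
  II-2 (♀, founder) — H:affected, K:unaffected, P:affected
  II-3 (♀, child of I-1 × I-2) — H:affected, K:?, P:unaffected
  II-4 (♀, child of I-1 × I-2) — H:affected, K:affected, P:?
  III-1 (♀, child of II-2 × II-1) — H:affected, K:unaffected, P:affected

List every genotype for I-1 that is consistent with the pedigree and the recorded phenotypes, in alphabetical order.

H/I-1 aff ·: Hh|HH
H/I-2 aff ·: Hh|HH
H/II-1 ? I-1×I-2: hh|Hh|HH
H/II-2 aff ·: Hh|HH
H/II-3 aff I-1×I-2: Hh|HH
H/II-4 aff I-1×I-2: Hh|HH
H/III-1 aff II-2×II-1: Hh|HH
⇒ H over [I-1,I-2,II-1,II-2,II-3,II-4,III-1]: 95 consistent
K/I-1 aff ·: Kk
K/I-2 ? ·: kk|Kk
K/II-1 un I-1×I-2: kk
K/II-2 un ·: kk
K/II-3 ? I-1×I-2: kk|Kk|KK
K/II-4 aff I-1×I-2: Kk|KK
K/III-1 un II-2×II-1: kk
⇒ K over [I-1,I-2,II-1,II-2,II-3,II-4,III-1]: 8 consistent
P/I-1 aff ·: Pp
P/I-2 un ·: pp
P/II-1 aff I-1×I-2: Pp
P/II-2 aff ·: Pp|PP
P/II-3 un I-1×I-2: pp
P/II-4 ? I-1×I-2: pp|Pp
P/III-1 aff II-2×II-1: Pp|PP
⇒ P over [I-1,I-2,II-1,II-2,II-3,II-4,III-1]: 8 consistent

I-1 ∈ {HH Kk Pp, Hh Kk Pp}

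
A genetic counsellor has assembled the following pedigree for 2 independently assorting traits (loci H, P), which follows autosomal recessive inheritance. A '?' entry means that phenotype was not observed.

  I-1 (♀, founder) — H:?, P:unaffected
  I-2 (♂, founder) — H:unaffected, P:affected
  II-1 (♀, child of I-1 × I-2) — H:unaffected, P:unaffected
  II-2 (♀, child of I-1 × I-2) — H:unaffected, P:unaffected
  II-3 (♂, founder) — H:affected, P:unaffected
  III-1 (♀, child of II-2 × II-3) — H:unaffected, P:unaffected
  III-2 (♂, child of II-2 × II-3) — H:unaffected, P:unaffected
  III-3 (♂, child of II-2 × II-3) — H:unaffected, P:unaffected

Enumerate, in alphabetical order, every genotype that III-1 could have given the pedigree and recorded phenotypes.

III-1 ∈ {Hh PP, Hh Pp}

H/I-1 ? ·: HH|Hh|hh
H/I-2 un ·: HH|Hh
H/II-1 un I-1×I-2: HH|Hh
H/II-2 un I-1×I-2: HH|Hh
H/II-3 aff ·: hh
H/III-1 un II-2×II-3: Hh
H/III-2 un II-2×II-3: Hh
H/III-3 un II-2×II-3: Hh
⇒ H over [I-1,I-2,II-1,II-2,II-3,III-1,III-2,III-3]: 15 consistent
P/I-1 un ·: PP|Pp
P/I-2 aff ·: pp
P/II-1 un I-1×I-2: Pp
P/II-2 un I-1×I-2: Pp
P/II-3 un ·: PP|Pp
P/III-1 un II-2×II-3: PP|Pp
P/III-2 un II-2×II-3: PP|Pp
P/III-3 un II-2×II-3: PP|Pp
⇒ P over [I-1,I-2,II-1,II-2,II-3,III-1,III-2,III-3]: 32 consistent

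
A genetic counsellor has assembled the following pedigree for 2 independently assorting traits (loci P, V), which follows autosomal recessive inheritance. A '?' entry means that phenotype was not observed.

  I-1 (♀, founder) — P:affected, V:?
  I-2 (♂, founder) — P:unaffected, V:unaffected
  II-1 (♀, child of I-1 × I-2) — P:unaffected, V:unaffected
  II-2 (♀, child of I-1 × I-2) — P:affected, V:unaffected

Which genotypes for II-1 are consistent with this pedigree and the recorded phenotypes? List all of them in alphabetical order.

P/I-1 aff ·: pp
P/I-2 un ·: Pp
P/II-1 un I-1×I-2: Pp
P/II-2 aff I-1×I-2: pp
⇒ P over [I-1,I-2,II-1,II-2]: 1 consistent
V/I-1 ? ·: VV|Vv|vv
V/I-2 un ·: VV|Vv
V/II-1 un I-1×I-2: VV|Vv
V/II-2 un I-1×I-2: VV|Vv
⇒ V over [I-1,I-2,II-1,II-2]: 15 consistent

II-1 ∈ {Pp VV, Pp Vv}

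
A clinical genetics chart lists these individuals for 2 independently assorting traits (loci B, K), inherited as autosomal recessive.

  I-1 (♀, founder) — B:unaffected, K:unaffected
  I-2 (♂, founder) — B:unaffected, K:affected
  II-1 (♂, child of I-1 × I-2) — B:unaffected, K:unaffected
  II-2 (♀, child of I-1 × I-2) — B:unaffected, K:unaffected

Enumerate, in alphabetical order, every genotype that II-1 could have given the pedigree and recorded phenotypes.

B/I-1 un ·: BB|Bb
B/I-2 un ·: BB|Bb
B/II-1 un I-1×I-2: BB|Bb
B/II-2 un I-1×I-2: BB|Bb
⇒ B over [I-1,I-2,II-1,II-2]: 13 consistent
K/I-1 un ·: KK|Kk
K/I-2 aff ·: kk
K/II-1 un I-1×I-2: Kk
K/II-2 un I-1×I-2: Kk
⇒ K over [I-1,I-2,II-1,II-2]: 2 consistent

II-1 ∈ {BB Kk, Bb Kk}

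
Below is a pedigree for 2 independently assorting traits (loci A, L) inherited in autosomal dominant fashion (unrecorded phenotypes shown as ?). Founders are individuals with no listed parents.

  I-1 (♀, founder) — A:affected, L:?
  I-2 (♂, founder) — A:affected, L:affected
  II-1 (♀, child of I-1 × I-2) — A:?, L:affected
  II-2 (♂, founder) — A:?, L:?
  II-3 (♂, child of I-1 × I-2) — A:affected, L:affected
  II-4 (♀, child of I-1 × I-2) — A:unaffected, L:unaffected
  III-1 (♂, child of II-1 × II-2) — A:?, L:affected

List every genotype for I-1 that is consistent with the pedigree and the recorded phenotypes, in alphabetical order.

I-1 ∈ {Aa Ll, Aa ll}

A/I-1 aff ·: Aa
A/I-2 aff ·: Aa
A/II-1 ? I-1×I-2: aa|Aa|AA
A/II-2 ? ·: aa|Aa|AA
A/II-3 aff I-1×I-2: Aa|AA
A/II-4 un I-1×I-2: aa
A/III-1 ? II-1×II-2: aa|Aa|AA
⇒ A over [I-1,I-2,II-1,II-2,II-3,II-4,III-1]: 30 consistent
L/I-1 ? ·: ll|Ll
L/I-2 aff ·: Ll
L/II-1 aff I-1×I-2: Ll|LL
L/II-2 ? ·: ll|Ll|LL
L/II-3 aff I-1×I-2: Ll|LL
L/II-4 un I-1×I-2: ll
L/III-1 aff II-1×II-2: Ll|LL
⇒ L over [I-1,I-2,II-1,II-2,II-3,II-4,III-1]: 23 consistent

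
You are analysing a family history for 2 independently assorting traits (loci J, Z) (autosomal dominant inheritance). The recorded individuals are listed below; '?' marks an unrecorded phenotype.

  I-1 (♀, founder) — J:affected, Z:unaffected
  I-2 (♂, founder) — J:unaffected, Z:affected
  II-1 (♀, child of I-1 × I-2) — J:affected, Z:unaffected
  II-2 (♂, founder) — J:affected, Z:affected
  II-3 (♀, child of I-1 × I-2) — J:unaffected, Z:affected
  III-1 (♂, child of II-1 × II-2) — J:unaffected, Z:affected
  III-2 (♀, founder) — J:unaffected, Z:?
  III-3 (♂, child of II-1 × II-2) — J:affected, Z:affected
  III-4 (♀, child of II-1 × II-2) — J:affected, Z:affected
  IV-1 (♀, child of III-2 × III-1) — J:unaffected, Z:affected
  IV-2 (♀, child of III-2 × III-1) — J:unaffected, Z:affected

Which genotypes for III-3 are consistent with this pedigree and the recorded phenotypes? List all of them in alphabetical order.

J/I-1 aff ·: Jj
J/I-2 un ·: jj
J/II-1 aff I-1×I-2: Jj
J/II-2 aff ·: Jj
J/II-3 un I-1×I-2: jj
J/III-1 un II-1×II-2: jj
J/III-2 un ·: jj
J/III-3 aff II-1×II-2: Jj|JJ
J/III-4 aff II-1×II-2: Jj|JJ
J/IV-1 un III-2×III-1: jj
J/IV-2 un III-2×III-1: jj
⇒ J over [I-1,I-2,II-1,II-2,II-3,III-1,III-2,III-3,III-4,IV-1,IV-2]: 4 consistent
Z/I-1 un ·: zz
Z/I-2 aff ·: Zz
Z/II-1 un I-1×I-2: zz
Z/II-2 aff ·: Zz|ZZ
Z/II-3 aff I-1×I-2: Zz
Z/III-1 aff II-1×II-2: Zz
Z/III-2 ? ·: zz|Zz|ZZ
Z/III-3 aff II-1×II-2: Zz
Z/III-4 aff II-1×II-2: Zz
Z/IV-1 aff III-2×III-1: Zz|ZZ
Z/IV-2 aff III-2×III-1: Zz|ZZ
⇒ Z over [I-1,I-2,II-1,II-2,II-3,III-1,III-2,III-3,III-4,IV-1,IV-2]: 18 consistent

III-3 ∈ {JJ Zz, Jj Zz}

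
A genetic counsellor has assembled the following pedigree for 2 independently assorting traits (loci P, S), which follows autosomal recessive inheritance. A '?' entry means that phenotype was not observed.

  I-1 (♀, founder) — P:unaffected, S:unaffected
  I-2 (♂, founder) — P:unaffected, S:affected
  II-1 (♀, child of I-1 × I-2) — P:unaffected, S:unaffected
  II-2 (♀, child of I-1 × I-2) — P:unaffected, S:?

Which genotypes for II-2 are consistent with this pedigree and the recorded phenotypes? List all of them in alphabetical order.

P/I-1 un ·: PP|Pp
P/I-2 un ·: PP|Pp
P/II-1 un I-1×I-2: PP|Pp
P/II-2 un I-1×I-2: PP|Pp
⇒ P over [I-1,I-2,II-1,II-2]: 13 consistent
S/I-1 un ·: SS|Ss
S/I-2 aff ·: ss
S/II-1 un I-1×I-2: Ss
S/II-2 ? I-1×I-2: Ss|ss
⇒ S over [I-1,I-2,II-1,II-2]: 3 consistent

II-2 ∈ {PP Ss, PP ss, Pp Ss, Pp ss}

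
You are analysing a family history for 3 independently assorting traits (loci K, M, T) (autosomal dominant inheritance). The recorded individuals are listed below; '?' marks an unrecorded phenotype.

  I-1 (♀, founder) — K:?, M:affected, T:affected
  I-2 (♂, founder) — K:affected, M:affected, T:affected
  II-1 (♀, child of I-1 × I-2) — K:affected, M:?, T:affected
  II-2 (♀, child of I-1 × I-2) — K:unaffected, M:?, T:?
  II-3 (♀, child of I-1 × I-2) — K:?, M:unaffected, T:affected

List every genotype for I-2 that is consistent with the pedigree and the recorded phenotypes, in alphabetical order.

K/I-1 ? ·: kk|Kk
K/I-2 aff ·: Kk
K/II-1 aff I-1×I-2: Kk|KK
K/II-2 un I-1×I-2: kk
K/II-3 ? I-1×I-2: kk|Kk|KK
⇒ K over [I-1,I-2,II-1,II-2,II-3]: 8 consistent
M/I-1 aff ·: Mm
M/I-2 aff ·: Mm
M/II-1 ? I-1×I-2: mm|Mm|MM
M/II-2 ? I-1×I-2: mm|Mm|MM
M/II-3 un I-1×I-2: mm
⇒ M over [I-1,I-2,II-1,II-2,II-3]: 9 consistent
T/I-1 aff ·: Tt|TT
T/I-2 aff ·: Tt|TT
T/II-1 aff I-1×I-2: Tt|TT
T/II-2 ? I-1×I-2: tt|Tt|TT
T/II-3 aff I-1×I-2: Tt|TT
⇒ T over [I-1,I-2,II-1,II-2,II-3]: 29 consistent

I-2 ∈ {Kk Mm TT, Kk Mm Tt}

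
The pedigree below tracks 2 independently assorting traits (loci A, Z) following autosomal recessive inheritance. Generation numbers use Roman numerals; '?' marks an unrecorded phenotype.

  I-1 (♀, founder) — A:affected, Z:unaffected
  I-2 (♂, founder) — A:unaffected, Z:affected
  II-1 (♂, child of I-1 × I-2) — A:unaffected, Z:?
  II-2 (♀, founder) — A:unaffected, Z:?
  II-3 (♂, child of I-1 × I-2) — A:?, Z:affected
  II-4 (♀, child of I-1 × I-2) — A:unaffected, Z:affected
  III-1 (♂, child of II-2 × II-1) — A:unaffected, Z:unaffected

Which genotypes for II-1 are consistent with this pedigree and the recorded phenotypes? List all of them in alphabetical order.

II-1 ∈ {Aa Zz, Aa zz}

A/I-1 aff ·: aa
A/I-2 un ·: AA|Aa
A/II-1 un I-1×I-2: Aa
A/II-2 un ·: AA|Aa
A/II-3 ? I-1×I-2: Aa|aa
A/II-4 un I-1×I-2: Aa
A/III-1 un II-2×II-1: AA|Aa
⇒ A over [I-1,I-2,II-1,II-2,II-3,II-4,III-1]: 12 consistent
Z/I-1 un ·: Zz
Z/I-2 aff ·: zz
Z/II-1 ? I-1×I-2: Zz|zz
Z/II-2 ? ·: ZZ|Zz|zz
Z/II-3 aff I-1×I-2: zz
Z/II-4 aff I-1×I-2: zz
Z/III-1 un II-2×II-1: ZZ|Zz
⇒ Z over [I-1,I-2,II-1,II-2,II-3,II-4,III-1]: 7 consistent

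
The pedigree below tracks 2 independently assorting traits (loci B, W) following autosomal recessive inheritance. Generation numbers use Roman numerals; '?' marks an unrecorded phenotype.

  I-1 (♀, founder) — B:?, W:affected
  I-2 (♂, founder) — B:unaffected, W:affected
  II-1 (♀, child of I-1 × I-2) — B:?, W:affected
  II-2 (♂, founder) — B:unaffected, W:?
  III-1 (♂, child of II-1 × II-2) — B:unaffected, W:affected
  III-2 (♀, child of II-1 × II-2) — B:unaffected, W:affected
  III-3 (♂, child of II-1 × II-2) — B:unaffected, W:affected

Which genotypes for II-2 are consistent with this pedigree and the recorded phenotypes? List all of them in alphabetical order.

II-2 ∈ {BB Ww, BB ww, Bb Ww, Bb ww}

B/I-1 ? ·: BB|Bb|bb
B/I-2 un ·: BB|Bb
B/II-1 ? I-1×I-2: BB|Bb|bb
B/II-2 un ·: BB|Bb
B/III-1 un II-1×II-2: BB|Bb
B/III-2 un II-1×II-2: BB|Bb
B/III-3 un II-1×II-2: BB|Bb
⇒ B over [I-1,I-2,II-1,II-2,III-1,III-2,III-3]: 120 consistent
W/I-1 aff ·: ww
W/I-2 aff ·: ww
W/II-1 aff I-1×I-2: ww
W/II-2 ? ·: Ww|ww
W/III-1 aff II-1×II-2: ww
W/III-2 aff II-1×II-2: ww
W/III-3 aff II-1×II-2: ww
⇒ W over [I-1,I-2,II-1,II-2,III-1,III-2,III-3]: 2 consistent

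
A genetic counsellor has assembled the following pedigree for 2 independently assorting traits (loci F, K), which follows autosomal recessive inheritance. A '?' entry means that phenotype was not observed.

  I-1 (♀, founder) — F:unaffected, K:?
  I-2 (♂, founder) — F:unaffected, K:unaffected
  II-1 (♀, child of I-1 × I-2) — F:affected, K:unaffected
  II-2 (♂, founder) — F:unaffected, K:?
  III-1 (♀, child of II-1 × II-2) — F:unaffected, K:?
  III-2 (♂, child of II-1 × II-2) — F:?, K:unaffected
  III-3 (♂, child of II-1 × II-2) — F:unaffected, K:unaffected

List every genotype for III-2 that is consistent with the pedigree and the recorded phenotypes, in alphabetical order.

III-2 ∈ {Ff KK, Ff Kk, ff KK, ff Kk}

F/I-1 un ·: Ff
F/I-2 un ·: Ff
F/II-1 aff I-1×I-2: ff
F/II-2 un ·: FF|Ff
F/III-1 un II-1×II-2: Ff
F/III-2 ? II-1×II-2: Ff|ff
F/III-3 un II-1×II-2: Ff
⇒ F over [I-1,I-2,II-1,II-2,III-1,III-2,III-3]: 3 consistent
K/I-1 ? ·: KK|Kk|kk
K/I-2 un ·: KK|Kk
K/II-1 un I-1×I-2: KK|Kk
K/II-2 ? ·: KK|Kk|kk
K/III-1 ? II-1×II-2: KK|Kk|kk
K/III-2 un II-1×II-2: KK|Kk
K/III-3 un II-1×II-2: KK|Kk
⇒ K over [I-1,I-2,II-1,II-2,III-1,III-2,III-3]: 150 consistent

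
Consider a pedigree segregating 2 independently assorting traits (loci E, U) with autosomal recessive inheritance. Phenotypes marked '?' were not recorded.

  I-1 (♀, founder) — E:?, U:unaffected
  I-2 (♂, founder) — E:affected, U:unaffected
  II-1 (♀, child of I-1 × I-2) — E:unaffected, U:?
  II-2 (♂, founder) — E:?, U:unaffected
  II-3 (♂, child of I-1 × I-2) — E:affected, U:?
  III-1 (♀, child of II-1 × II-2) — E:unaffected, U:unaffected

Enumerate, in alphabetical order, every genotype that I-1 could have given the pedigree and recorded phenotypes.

E/I-1 ? ·: Ee
E/I-2 aff ·: ee
E/II-1 un I-1×I-2: Ee
E/II-2 ? ·: EE|Ee|ee
E/II-3 aff I-1×I-2: ee
E/III-1 un II-1×II-2: EE|Ee
⇒ E over [I-1,I-2,II-1,II-2,II-3,III-1]: 5 consistent
U/I-1 un ·: UU|Uu
U/I-2 un ·: UU|Uu
U/II-1 ? I-1×I-2: UU|Uu|uu
U/II-2 un ·: UU|Uu
U/II-3 ? I-1×I-2: UU|Uu|uu
U/III-1 un II-1×II-2: UU|Uu
⇒ U over [I-1,I-2,II-1,II-2,II-3,III-1]: 58 consistent

I-1 ∈ {Ee UU, Ee Uu}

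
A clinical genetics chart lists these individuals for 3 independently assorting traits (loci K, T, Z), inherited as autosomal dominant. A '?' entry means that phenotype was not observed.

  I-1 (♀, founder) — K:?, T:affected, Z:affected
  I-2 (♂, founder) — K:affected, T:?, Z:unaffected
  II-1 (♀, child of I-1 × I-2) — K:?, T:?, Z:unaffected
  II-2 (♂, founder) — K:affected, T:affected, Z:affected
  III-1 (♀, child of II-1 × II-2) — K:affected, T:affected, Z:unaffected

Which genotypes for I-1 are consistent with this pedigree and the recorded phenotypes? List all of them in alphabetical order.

I-1 ∈ {KK TT Zz, KK Tt Zz, Kk TT Zz, Kk Tt Zz, kk TT Zz, kk Tt Zz}

K/I-1 ? ·: kk|Kk|KK
K/I-2 aff ·: Kk|KK
K/II-1 ? I-1×I-2: kk|Kk|KK
K/II-2 aff ·: Kk|KK
K/III-1 aff II-1×II-2: Kk|KK
⇒ K over [I-1,I-2,II-1,II-2,III-1]: 36 consistent
T/I-1 aff ·: Tt|TT
T/I-2 ? ·: tt|Tt|TT
T/II-1 ? I-1×I-2: tt|Tt|TT
T/II-2 aff ·: Tt|TT
T/III-1 aff II-1×II-2: Tt|TT
⇒ T over [I-1,I-2,II-1,II-2,III-1]: 36 consistent
Z/I-1 aff ·: Zz
Z/I-2 un ·: zz
Z/II-1 un I-1×I-2: zz
Z/II-2 aff ·: Zz
Z/III-1 un II-1×II-2: zz
⇒ Z over [I-1,I-2,II-1,II-2,III-1]: 1 consistent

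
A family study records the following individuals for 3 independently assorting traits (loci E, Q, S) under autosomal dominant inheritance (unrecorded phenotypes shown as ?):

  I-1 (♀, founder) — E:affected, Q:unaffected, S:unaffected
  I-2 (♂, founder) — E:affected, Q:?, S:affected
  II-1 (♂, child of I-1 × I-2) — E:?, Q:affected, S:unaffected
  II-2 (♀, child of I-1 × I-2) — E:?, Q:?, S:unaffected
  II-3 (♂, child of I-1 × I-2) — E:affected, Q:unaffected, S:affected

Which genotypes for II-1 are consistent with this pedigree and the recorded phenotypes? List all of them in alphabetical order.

E/I-1 aff ·: Ee|EE
E/I-2 aff ·: Ee|EE
E/II-1 ? I-1×I-2: ee|Ee|EE
E/II-2 ? I-1×I-2: ee|Ee|EE
E/II-3 aff I-1×I-2: Ee|EE
⇒ E over [I-1,I-2,II-1,II-2,II-3]: 35 consistent
Q/I-1 un ·: qq
Q/I-2 ? ·: Qq
Q/II-1 aff I-1×I-2: Qq
Q/II-2 ? I-1×I-2: qq|Qq
Q/II-3 un I-1×I-2: qq
⇒ Q over [I-1,I-2,II-1,II-2,II-3]: 2 consistent
S/I-1 un ·: ss
S/I-2 aff ·: Ss
S/II-1 un I-1×I-2: ss
S/II-2 un I-1×I-2: ss
S/II-3 aff I-1×I-2: Ss
⇒ S over [I-1,I-2,II-1,II-2,II-3]: 1 consistent

II-1 ∈ {EE Qq ss, Ee Qq ss, ee Qq ss}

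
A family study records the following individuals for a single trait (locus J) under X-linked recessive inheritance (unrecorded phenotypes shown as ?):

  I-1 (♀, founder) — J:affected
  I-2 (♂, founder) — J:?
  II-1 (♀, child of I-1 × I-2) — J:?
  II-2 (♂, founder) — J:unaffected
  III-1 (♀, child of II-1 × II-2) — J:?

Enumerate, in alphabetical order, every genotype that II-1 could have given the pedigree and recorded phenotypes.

II-1 ∈ {X^JX^j, X^jX^j}

J/I-1 aff ·: X^jX^j
J/I-2 ? ·: X^JY|X^jY
J/II-1 ? I-1×I-2: X^JX^j|X^jX^j
J/II-2 un ·: X^JY
J/III-1 ? II-1×II-2: X^JX^J|X^JX^j
⇒ J over [I-1,I-2,II-1,II-2,III-1]: 3 consistent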